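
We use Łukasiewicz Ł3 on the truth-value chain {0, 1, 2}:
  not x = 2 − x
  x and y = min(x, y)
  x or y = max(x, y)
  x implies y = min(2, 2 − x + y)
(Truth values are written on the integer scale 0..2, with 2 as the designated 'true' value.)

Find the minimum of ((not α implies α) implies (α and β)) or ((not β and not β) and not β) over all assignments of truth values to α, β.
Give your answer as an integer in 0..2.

1

Take α = 1, β = 1:
not α = not 1 = 1
not α implies α = 1 implies 1 = 2
α and β = 1 and 1 = 1
(not α implies α) implies (α and β) = 2 implies 1 = 1
not β = not 1 = 1
not β = not 1 = 1
not β and not β = 1 and 1 = 1
not β = not 1 = 1
(not β and not β) and not β = 1 and 1 = 1
((not α implies α) implies (α and β)) or ((not β and not β) and not β) = 1 or 1 = 1
No assignment yields a value below 1, so this is the minimum.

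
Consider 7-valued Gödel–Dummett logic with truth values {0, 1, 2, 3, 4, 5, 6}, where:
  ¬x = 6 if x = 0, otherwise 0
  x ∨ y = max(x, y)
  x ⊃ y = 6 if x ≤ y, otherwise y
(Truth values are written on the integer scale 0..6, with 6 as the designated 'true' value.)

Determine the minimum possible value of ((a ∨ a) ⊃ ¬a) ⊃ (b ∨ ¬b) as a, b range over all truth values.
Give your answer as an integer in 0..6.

1

Take a = 0, b = 1:
a ∨ a = 0 ∨ 0 = 0
¬a = ¬0 = 6
(a ∨ a) ⊃ ¬a = 0 ⊃ 6 = 6
¬b = ¬1 = 0
b ∨ ¬b = 1 ∨ 0 = 1
((a ∨ a) ⊃ ¬a) ⊃ (b ∨ ¬b) = 6 ⊃ 1 = 1
No assignment yields a value below 1, so this is the minimum.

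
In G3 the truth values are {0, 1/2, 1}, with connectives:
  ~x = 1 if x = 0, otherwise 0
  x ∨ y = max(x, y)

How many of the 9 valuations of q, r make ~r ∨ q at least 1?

5

q = 0, r = 0 ↦ 1  ≥
q = 0, r = 1/2 ↦ 0  <
q = 0, r = 1 ↦ 0  <
q = 1/2, r = 0 ↦ 1  ≥
q = 1/2, r = 1/2 ↦ 1/2  <
q = 1/2, r = 1 ↦ 1/2  <
q = 1, r = 0 ↦ 1  ≥
q = 1, r = 1/2 ↦ 1  ≥
q = 1, r = 1 ↦ 1  ≥
So 5 of the 9 assignments meet the threshold.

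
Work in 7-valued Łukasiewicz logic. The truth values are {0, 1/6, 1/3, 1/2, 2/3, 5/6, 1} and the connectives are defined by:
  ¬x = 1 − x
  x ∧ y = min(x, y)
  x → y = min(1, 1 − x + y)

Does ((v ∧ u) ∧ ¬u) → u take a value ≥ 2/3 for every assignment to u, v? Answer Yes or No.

Yes

At u = 1, v = 1/3, for instance:
v ∧ u = 1/3 ∧ 1 = 1/3
¬u = ¬1 = 0
(v ∧ u) ∧ ¬u = 1/3 ∧ 0 = 0
((v ∧ u) ∧ ¬u) → u = 0 → 1 = 1
and checking the remaining 48 assignments likewise gives ≥ 2/3 in every case.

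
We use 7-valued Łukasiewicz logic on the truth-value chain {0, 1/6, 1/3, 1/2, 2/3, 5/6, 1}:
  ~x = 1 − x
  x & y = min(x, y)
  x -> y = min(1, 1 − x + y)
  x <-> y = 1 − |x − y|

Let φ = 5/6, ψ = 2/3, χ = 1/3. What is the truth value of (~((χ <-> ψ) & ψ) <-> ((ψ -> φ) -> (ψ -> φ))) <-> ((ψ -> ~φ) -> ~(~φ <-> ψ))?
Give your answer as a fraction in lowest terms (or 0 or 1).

χ <-> ψ = 1/3 <-> 2/3 = 2/3
(χ <-> ψ) & ψ = 2/3 & 2/3 = 2/3
~((χ <-> ψ) & ψ) = ~2/3 = 1/3
ψ -> φ = 2/3 -> 5/6 = 1
ψ -> φ = 2/3 -> 5/6 = 1
(ψ -> φ) -> (ψ -> φ) = 1 -> 1 = 1
~((χ <-> ψ) & ψ) <-> ((ψ -> φ) -> (ψ -> φ)) = 1/3 <-> 1 = 1/3
~φ = ~5/6 = 1/6
ψ -> ~φ = 2/3 -> 1/6 = 1/2
~φ = ~5/6 = 1/6
~φ <-> ψ = 1/6 <-> 2/3 = 1/2
~(~φ <-> ψ) = ~1/2 = 1/2
(ψ -> ~φ) -> ~(~φ <-> ψ) = 1/2 -> 1/2 = 1
(~((χ <-> ψ) & ψ) <-> ((ψ -> φ) -> (ψ -> φ))) <-> ((ψ -> ~φ) -> ~(~φ <-> ψ)) = 1/3 <-> 1 = 1/3

1/3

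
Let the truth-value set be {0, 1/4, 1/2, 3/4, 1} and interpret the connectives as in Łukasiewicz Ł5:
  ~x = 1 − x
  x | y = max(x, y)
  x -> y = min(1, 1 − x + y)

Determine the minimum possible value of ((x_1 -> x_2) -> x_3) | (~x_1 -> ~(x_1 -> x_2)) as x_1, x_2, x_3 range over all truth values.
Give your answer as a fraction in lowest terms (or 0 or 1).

Take x_1 = 0, x_2 = 0, x_3 = 0:
x_1 -> x_2 = 0 -> 0 = 1
(x_1 -> x_2) -> x_3 = 1 -> 0 = 0
~x_1 = ~0 = 1
x_1 -> x_2 = 0 -> 0 = 1
~(x_1 -> x_2) = ~1 = 0
~x_1 -> ~(x_1 -> x_2) = 1 -> 0 = 0
((x_1 -> x_2) -> x_3) | (~x_1 -> ~(x_1 -> x_2)) = 0 | 0 = 0
No assignment yields a value below 0, so this is the minimum.

0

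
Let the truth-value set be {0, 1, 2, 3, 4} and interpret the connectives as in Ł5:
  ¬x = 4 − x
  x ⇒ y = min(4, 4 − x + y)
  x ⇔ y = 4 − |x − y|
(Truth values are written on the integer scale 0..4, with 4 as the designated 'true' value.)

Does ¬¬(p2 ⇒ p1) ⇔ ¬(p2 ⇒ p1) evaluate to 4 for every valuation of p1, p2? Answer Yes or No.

No

Counterexample: take p1 = 0, p2 = 0.
p2 ⇒ p1 = 0 ⇒ 0 = 4
¬(p2 ⇒ p1) = ¬4 = 0
¬¬(p2 ⇒ p1) = ¬0 = 4
¬(p2 ⇒ p1) = ¬4 = 0
¬¬(p2 ⇒ p1) ⇔ ¬(p2 ⇒ p1) = 4 ⇔ 0 = 0
This gives 0 ≠ 4.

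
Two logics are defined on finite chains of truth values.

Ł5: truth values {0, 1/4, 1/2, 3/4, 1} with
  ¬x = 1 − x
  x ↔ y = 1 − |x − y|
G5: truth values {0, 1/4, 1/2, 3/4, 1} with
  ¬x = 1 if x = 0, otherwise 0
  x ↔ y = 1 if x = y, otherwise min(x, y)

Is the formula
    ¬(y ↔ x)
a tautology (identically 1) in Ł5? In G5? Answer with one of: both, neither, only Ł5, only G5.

In Ł5: at x = 0, y = 0 the value is 0 — not a tautology.
In G5: at x = 0, y = 0 the value is 0 — not a tautology.

neither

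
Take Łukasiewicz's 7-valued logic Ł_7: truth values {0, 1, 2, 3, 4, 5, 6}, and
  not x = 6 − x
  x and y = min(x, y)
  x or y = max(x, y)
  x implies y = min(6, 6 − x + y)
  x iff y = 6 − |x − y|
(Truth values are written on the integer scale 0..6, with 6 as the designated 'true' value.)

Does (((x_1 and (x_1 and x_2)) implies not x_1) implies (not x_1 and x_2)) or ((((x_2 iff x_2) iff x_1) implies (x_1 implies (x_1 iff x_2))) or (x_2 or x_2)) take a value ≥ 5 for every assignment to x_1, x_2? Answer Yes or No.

No

Counterexample: take x_1 = 5, x_2 = 0.
x_1 and x_2 = 5 and 0 = 0
x_1 and (x_1 and x_2) = 5 and 0 = 0
not x_1 = not 5 = 1
(x_1 and (x_1 and x_2)) implies not x_1 = 0 implies 1 = 6
not x_1 = not 5 = 1
not x_1 and x_2 = 1 and 0 = 0
((x_1 and (x_1 and x_2)) implies not x_1) implies (not x_1 and x_2) = 6 implies 0 = 0
x_2 iff x_2 = 0 iff 0 = 6
(x_2 iff x_2) iff x_1 = 6 iff 5 = 5
x_1 iff x_2 = 5 iff 0 = 1
x_1 implies (x_1 iff x_2) = 5 implies 1 = 2
((x_2 iff x_2) iff x_1) implies (x_1 implies (x_1 iff x_2)) = 5 implies 2 = 3
x_2 or x_2 = 0 or 0 = 0
(((x_2 iff x_2) iff x_1) implies (x_1 implies (x_1 iff x_2))) or (x_2 or x_2) = 3 or 0 = 3
(((x_1 and (x_1 and x_2)) implies not x_1) implies (not x_1 and x_2)) or ((((x_2 iff x_2) iff x_1) implies (x_1 implies (x_1 iff x_2))) or (x_2 or x_2)) = 0 or 3 = 3
This gives 3, which is below 5.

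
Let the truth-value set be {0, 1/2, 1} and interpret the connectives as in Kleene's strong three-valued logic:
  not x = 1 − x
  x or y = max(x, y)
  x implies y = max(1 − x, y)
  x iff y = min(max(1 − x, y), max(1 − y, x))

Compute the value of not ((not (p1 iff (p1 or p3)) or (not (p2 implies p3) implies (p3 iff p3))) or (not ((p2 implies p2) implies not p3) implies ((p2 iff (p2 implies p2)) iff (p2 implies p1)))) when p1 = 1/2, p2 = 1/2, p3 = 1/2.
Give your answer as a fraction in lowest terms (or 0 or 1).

p1 or p3 = 1/2 or 1/2 = 1/2
p1 iff (p1 or p3) = 1/2 iff 1/2 = 1/2
not (p1 iff (p1 or p3)) = not 1/2 = 1/2
p2 implies p3 = 1/2 implies 1/2 = 1/2
not (p2 implies p3) = not 1/2 = 1/2
p3 iff p3 = 1/2 iff 1/2 = 1/2
not (p2 implies p3) implies (p3 iff p3) = 1/2 implies 1/2 = 1/2
not (p1 iff (p1 or p3)) or (not (p2 implies p3) implies (p3 iff p3)) = 1/2 or 1/2 = 1/2
p2 implies p2 = 1/2 implies 1/2 = 1/2
not p3 = not 1/2 = 1/2
(p2 implies p2) implies not p3 = 1/2 implies 1/2 = 1/2
not ((p2 implies p2) implies not p3) = not 1/2 = 1/2
p2 implies p2 = 1/2 implies 1/2 = 1/2
p2 iff (p2 implies p2) = 1/2 iff 1/2 = 1/2
p2 implies p1 = 1/2 implies 1/2 = 1/2
(p2 iff (p2 implies p2)) iff (p2 implies p1) = 1/2 iff 1/2 = 1/2
not ((p2 implies p2) implies not p3) implies ((p2 iff (p2 implies p2)) iff (p2 implies p1)) = 1/2 implies 1/2 = 1/2
(not (p1 iff (p1 or p3)) or (not (p2 implies p3) implies (p3 iff p3))) or (not ((p2 implies p2) implies not p3) implies ((p2 iff (p2 implies p2)) iff (p2 implies p1))) = 1/2 or 1/2 = 1/2
not ((not (p1 iff (p1 or p3)) or (not (p2 implies p3) implies (p3 iff p3))) or (not ((p2 implies p2) implies not p3) implies ((p2 iff (p2 implies p2)) iff (p2 implies p1)))) = not 1/2 = 1/2

1/2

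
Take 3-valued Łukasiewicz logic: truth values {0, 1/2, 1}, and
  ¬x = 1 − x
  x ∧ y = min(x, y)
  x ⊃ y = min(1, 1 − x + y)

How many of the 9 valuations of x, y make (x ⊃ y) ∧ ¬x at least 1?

x = 0, y = 0 ↦ 1  ≥
x = 0, y = 1/2 ↦ 1  ≥
x = 0, y = 1 ↦ 1  ≥
x = 1/2, y = 0 ↦ 1/2  <
x = 1/2, y = 1/2 ↦ 1/2  <
x = 1/2, y = 1 ↦ 1/2  <
x = 1, y = 0 ↦ 0  <
x = 1, y = 1/2 ↦ 0  <
x = 1, y = 1 ↦ 0  <
So 3 of the 9 assignments meet the threshold.

3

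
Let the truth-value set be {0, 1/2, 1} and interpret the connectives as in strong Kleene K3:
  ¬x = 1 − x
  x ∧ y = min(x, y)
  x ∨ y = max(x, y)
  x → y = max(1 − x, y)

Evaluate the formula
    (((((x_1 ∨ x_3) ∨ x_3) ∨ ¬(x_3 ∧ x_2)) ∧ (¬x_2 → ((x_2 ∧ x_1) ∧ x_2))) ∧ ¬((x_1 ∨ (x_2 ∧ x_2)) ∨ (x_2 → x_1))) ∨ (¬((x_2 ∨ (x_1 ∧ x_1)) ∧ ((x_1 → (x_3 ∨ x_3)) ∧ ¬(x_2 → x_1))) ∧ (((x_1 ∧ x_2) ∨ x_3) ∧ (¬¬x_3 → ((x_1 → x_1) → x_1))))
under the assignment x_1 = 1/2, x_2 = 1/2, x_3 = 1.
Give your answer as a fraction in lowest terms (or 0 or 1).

x_1 ∨ x_3 = 1/2 ∨ 1 = 1
(x_1 ∨ x_3) ∨ x_3 = 1 ∨ 1 = 1
x_3 ∧ x_2 = 1 ∧ 1/2 = 1/2
¬(x_3 ∧ x_2) = ¬1/2 = 1/2
((x_1 ∨ x_3) ∨ x_3) ∨ ¬(x_3 ∧ x_2) = 1 ∨ 1/2 = 1
¬x_2 = ¬1/2 = 1/2
x_2 ∧ x_1 = 1/2 ∧ 1/2 = 1/2
(x_2 ∧ x_1) ∧ x_2 = 1/2 ∧ 1/2 = 1/2
¬x_2 → ((x_2 ∧ x_1) ∧ x_2) = 1/2 → 1/2 = 1/2
(((x_1 ∨ x_3) ∨ x_3) ∨ ¬(x_3 ∧ x_2)) ∧ (¬x_2 → ((x_2 ∧ x_1) ∧ x_2)) = 1 ∧ 1/2 = 1/2
x_2 ∧ x_2 = 1/2 ∧ 1/2 = 1/2
x_1 ∨ (x_2 ∧ x_2) = 1/2 ∨ 1/2 = 1/2
x_2 → x_1 = 1/2 → 1/2 = 1/2
(x_1 ∨ (x_2 ∧ x_2)) ∨ (x_2 → x_1) = 1/2 ∨ 1/2 = 1/2
¬((x_1 ∨ (x_2 ∧ x_2)) ∨ (x_2 → x_1)) = ¬1/2 = 1/2
((((x_1 ∨ x_3) ∨ x_3) ∨ ¬(x_3 ∧ x_2)) ∧ (¬x_2 → ((x_2 ∧ x_1) ∧ x_2))) ∧ ¬((x_1 ∨ (x_2 ∧ x_2)) ∨ (x_2 → x_1)) = 1/2 ∧ 1/2 = 1/2
x_1 ∧ x_1 = 1/2 ∧ 1/2 = 1/2
x_2 ∨ (x_1 ∧ x_1) = 1/2 ∨ 1/2 = 1/2
x_3 ∨ x_3 = 1 ∨ 1 = 1
x_1 → (x_3 ∨ x_3) = 1/2 → 1 = 1
x_2 → x_1 = 1/2 → 1/2 = 1/2
¬(x_2 → x_1) = ¬1/2 = 1/2
(x_1 → (x_3 ∨ x_3)) ∧ ¬(x_2 → x_1) = 1 ∧ 1/2 = 1/2
(x_2 ∨ (x_1 ∧ x_1)) ∧ ((x_1 → (x_3 ∨ x_3)) ∧ ¬(x_2 → x_1)) = 1/2 ∧ 1/2 = 1/2
¬((x_2 ∨ (x_1 ∧ x_1)) ∧ ((x_1 → (x_3 ∨ x_3)) ∧ ¬(x_2 → x_1))) = ¬1/2 = 1/2
x_1 ∧ x_2 = 1/2 ∧ 1/2 = 1/2
(x_1 ∧ x_2) ∨ x_3 = 1/2 ∨ 1 = 1
¬x_3 = ¬1 = 0
¬¬x_3 = ¬0 = 1
x_1 → x_1 = 1/2 → 1/2 = 1/2
(x_1 → x_1) → x_1 = 1/2 → 1/2 = 1/2
¬¬x_3 → ((x_1 → x_1) → x_1) = 1 → 1/2 = 1/2
((x_1 ∧ x_2) ∨ x_3) ∧ (¬¬x_3 → ((x_1 → x_1) → x_1)) = 1 ∧ 1/2 = 1/2
¬((x_2 ∨ (x_1 ∧ x_1)) ∧ ((x_1 → (x_3 ∨ x_3)) ∧ ¬(x_2 → x_1))) ∧ (((x_1 ∧ x_2) ∨ x_3) ∧ (¬¬x_3 → ((x_1 → x_1) → x_1))) = 1/2 ∧ 1/2 = 1/2
(((((x_1 ∨ x_3) ∨ x_3) ∨ ¬(x_3 ∧ x_2)) ∧ (¬x_2 → ((x_2 ∧ x_1) ∧ x_2))) ∧ ¬((x_1 ∨ (x_2 ∧ x_2)) ∨ (x_2 → x_1))) ∨ (¬((x_2 ∨ (x_1 ∧ x_1)) ∧ ((x_1 → (x_3 ∨ x_3)) ∧ ¬(x_2 → x_1))) ∧ (((x_1 ∧ x_2) ∨ x_3) ∧ (¬¬x_3 → ((x_1 → x_1) → x_1)))) = 1/2 ∨ 1/2 = 1/2

1/2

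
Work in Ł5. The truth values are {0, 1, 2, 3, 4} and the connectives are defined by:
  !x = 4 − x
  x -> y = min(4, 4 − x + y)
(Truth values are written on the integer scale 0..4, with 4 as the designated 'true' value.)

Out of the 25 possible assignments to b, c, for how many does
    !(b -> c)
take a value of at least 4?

1

value 4: 1 assignment (counts)
value 3: 2 assignments
value 2: 3 assignments
value 1: 4 assignments
value 0: 15 assignments
So 1 of the 25 assignments meets the threshold.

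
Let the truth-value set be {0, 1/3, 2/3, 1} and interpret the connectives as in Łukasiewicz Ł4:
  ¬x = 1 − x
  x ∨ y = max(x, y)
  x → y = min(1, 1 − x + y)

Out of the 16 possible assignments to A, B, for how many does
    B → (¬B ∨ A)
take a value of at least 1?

A = 0, B = 0 ↦ 1  ≥
A = 0, B = 1/3 ↦ 1  ≥
A = 0, B = 2/3 ↦ 2/3  <
A = 0, B = 1 ↦ 0  <
A = 1/3, B = 0 ↦ 1  ≥
A = 1/3, B = 1/3 ↦ 1  ≥
A = 1/3, B = 2/3 ↦ 2/3  <
A = 1/3, B = 1 ↦ 1/3  <
A = 2/3, B = 0 ↦ 1  ≥
A = 2/3, B = 1/3 ↦ 1  ≥
A = 2/3, B = 2/3 ↦ 1  ≥
A = 2/3, B = 1 ↦ 2/3  <
A = 1, B = 0 ↦ 1  ≥
A = 1, B = 1/3 ↦ 1  ≥
A = 1, B = 2/3 ↦ 1  ≥
A = 1, B = 1 ↦ 1  ≥
So 11 of the 16 assignments meet the threshold.

11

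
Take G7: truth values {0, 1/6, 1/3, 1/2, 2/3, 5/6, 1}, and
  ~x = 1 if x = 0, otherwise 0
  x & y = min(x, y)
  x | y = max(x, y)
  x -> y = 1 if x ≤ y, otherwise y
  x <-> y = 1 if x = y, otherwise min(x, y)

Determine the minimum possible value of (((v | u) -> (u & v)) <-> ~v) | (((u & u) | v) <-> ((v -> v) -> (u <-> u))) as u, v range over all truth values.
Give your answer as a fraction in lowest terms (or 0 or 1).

Take u = 1/6, v = 0:
v | u = 0 | 1/6 = 1/6
u & v = 1/6 & 0 = 0
(v | u) -> (u & v) = 1/6 -> 0 = 0
~v = ~0 = 1
((v | u) -> (u & v)) <-> ~v = 0 <-> 1 = 0
u & u = 1/6 & 1/6 = 1/6
(u & u) | v = 1/6 | 0 = 1/6
v -> v = 0 -> 0 = 1
u <-> u = 1/6 <-> 1/6 = 1
(v -> v) -> (u <-> u) = 1 -> 1 = 1
((u & u) | v) <-> ((v -> v) -> (u <-> u)) = 1/6 <-> 1 = 1/6
(((v | u) -> (u & v)) <-> ~v) | (((u & u) | v) <-> ((v -> v) -> (u <-> u))) = 0 | 1/6 = 1/6
No assignment yields a value below 1/6, so this is the minimum.

1/6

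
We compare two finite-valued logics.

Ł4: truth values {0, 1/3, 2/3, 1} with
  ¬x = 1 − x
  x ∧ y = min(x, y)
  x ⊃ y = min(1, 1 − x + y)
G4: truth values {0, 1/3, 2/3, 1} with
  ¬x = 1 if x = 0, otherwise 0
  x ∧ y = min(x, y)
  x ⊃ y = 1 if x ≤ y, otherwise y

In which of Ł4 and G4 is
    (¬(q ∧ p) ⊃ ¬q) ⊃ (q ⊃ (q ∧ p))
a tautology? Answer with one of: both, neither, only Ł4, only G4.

In Ł4: every assignment gives 1 — tautology.
In G4: at p = 1/3, q = 2/3 the value is 1/3 — not a tautology.

only Ł4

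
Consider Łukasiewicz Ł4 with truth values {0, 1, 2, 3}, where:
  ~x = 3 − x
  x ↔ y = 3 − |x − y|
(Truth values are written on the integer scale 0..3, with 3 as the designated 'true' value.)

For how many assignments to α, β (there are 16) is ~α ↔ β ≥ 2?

10

α = 0, β = 0 ↦ 0  <
α = 0, β = 1 ↦ 1  <
α = 0, β = 2 ↦ 2  ≥
α = 0, β = 3 ↦ 3  ≥
α = 1, β = 0 ↦ 1  <
α = 1, β = 1 ↦ 2  ≥
α = 1, β = 2 ↦ 3  ≥
α = 1, β = 3 ↦ 2  ≥
α = 2, β = 0 ↦ 2  ≥
α = 2, β = 1 ↦ 3  ≥
α = 2, β = 2 ↦ 2  ≥
α = 2, β = 3 ↦ 1  <
α = 3, β = 0 ↦ 3  ≥
α = 3, β = 1 ↦ 2  ≥
α = 3, β = 2 ↦ 1  <
α = 3, β = 3 ↦ 0  <
So 10 of the 16 assignments meet the threshold.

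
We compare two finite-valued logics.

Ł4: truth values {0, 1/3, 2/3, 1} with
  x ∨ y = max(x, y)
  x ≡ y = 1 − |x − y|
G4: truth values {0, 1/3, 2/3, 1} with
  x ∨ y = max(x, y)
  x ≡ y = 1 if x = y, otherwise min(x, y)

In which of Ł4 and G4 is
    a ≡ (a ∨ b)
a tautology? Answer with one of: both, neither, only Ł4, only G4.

neither

In Ł4: at a = 0, b = 1/3 the value is 2/3 — not a tautology.
In G4: at a = 0, b = 1/3 the value is 0 — not a tautology.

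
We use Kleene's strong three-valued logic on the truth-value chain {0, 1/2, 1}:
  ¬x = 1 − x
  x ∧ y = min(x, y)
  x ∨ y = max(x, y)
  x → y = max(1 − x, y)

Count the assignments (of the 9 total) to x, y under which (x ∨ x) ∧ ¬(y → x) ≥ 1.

0

x = 0, y = 0 ↦ 0  <
x = 0, y = 1/2 ↦ 0  <
x = 0, y = 1 ↦ 0  <
x = 1/2, y = 0 ↦ 0  <
x = 1/2, y = 1/2 ↦ 1/2  <
x = 1/2, y = 1 ↦ 1/2  <
x = 1, y = 0 ↦ 0  <
x = 1, y = 1/2 ↦ 0  <
x = 1, y = 1 ↦ 0  <
So 0 of the 9 assignments meet the threshold.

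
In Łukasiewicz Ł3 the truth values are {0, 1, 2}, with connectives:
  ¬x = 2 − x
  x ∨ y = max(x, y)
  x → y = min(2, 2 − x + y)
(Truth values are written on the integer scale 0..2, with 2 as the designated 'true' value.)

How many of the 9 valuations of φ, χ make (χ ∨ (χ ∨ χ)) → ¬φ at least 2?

φ = 0, χ = 0 ↦ 2  ≥
φ = 0, χ = 1 ↦ 2  ≥
φ = 0, χ = 2 ↦ 2  ≥
φ = 1, χ = 0 ↦ 2  ≥
φ = 1, χ = 1 ↦ 2  ≥
φ = 1, χ = 2 ↦ 1  <
φ = 2, χ = 0 ↦ 2  ≥
φ = 2, χ = 1 ↦ 1  <
φ = 2, χ = 2 ↦ 0  <
So 6 of the 9 assignments meet the threshold.

6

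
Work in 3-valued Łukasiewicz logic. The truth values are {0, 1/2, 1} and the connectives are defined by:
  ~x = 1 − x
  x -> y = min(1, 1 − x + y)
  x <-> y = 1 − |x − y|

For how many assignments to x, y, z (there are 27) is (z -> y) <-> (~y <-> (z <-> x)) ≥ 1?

value 1: 11 assignments (counts)
value 1/2: 11 assignments
value 0: 5 assignments
So 11 of the 27 assignments meet the threshold.

11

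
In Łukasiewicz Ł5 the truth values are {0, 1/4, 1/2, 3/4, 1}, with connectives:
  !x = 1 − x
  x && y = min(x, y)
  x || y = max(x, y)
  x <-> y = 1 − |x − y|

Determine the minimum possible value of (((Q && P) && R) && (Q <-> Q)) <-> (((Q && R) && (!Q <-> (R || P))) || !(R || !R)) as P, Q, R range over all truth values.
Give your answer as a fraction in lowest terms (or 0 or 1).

Take P = 1, Q = 1, R = 1:
Q && P = 1 && 1 = 1
(Q && P) && R = 1 && 1 = 1
Q <-> Q = 1 <-> 1 = 1
((Q && P) && R) && (Q <-> Q) = 1 && 1 = 1
Q && R = 1 && 1 = 1
!Q = !1 = 0
R || P = 1 || 1 = 1
!Q <-> (R || P) = 0 <-> 1 = 0
(Q && R) && (!Q <-> (R || P)) = 1 && 0 = 0
!R = !1 = 0
R || !R = 1 || 0 = 1
!(R || !R) = !1 = 0
((Q && R) && (!Q <-> (R || P))) || !(R || !R) = 0 || 0 = 0
(((Q && P) && R) && (Q <-> Q)) <-> (((Q && R) && (!Q <-> (R || P))) || !(R || !R)) = 1 <-> 0 = 0
No assignment yields a value below 0, so this is the minimum.

0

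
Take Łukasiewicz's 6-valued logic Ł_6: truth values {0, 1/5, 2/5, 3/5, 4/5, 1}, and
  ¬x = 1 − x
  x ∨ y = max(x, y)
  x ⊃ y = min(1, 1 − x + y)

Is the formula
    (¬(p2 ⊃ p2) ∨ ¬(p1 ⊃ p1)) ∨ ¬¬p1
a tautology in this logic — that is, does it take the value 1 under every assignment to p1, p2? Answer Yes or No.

Counterexample: take p1 = 0, p2 = 0.
p2 ⊃ p2 = 0 ⊃ 0 = 1
¬(p2 ⊃ p2) = ¬1 = 0
p1 ⊃ p1 = 0 ⊃ 0 = 1
¬(p1 ⊃ p1) = ¬1 = 0
¬(p2 ⊃ p2) ∨ ¬(p1 ⊃ p1) = 0 ∨ 0 = 0
¬p1 = ¬0 = 1
¬¬p1 = ¬1 = 0
(¬(p2 ⊃ p2) ∨ ¬(p1 ⊃ p1)) ∨ ¬¬p1 = 0 ∨ 0 = 0
This gives 0 ≠ 1.

No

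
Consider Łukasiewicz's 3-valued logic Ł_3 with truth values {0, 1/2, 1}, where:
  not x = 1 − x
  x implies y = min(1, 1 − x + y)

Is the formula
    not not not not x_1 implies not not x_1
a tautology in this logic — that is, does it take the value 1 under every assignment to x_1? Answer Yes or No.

Yes

x_1 = 0 ↦ 1
x_1 = 1/2 ↦ 1
x_1 = 1 ↦ 1
Every assignment gives a value ≥ 1.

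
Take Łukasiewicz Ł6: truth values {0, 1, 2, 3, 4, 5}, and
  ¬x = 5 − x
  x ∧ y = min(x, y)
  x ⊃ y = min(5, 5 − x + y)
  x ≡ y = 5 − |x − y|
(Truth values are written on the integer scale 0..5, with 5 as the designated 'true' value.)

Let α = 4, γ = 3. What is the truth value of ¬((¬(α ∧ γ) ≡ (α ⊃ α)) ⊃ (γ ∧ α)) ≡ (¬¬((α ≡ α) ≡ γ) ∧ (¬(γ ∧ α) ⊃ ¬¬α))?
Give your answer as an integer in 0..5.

2

α ∧ γ = 4 ∧ 3 = 3
¬(α ∧ γ) = ¬3 = 2
α ⊃ α = 4 ⊃ 4 = 5
¬(α ∧ γ) ≡ (α ⊃ α) = 2 ≡ 5 = 2
γ ∧ α = 3 ∧ 4 = 3
(¬(α ∧ γ) ≡ (α ⊃ α)) ⊃ (γ ∧ α) = 2 ⊃ 3 = 5
¬((¬(α ∧ γ) ≡ (α ⊃ α)) ⊃ (γ ∧ α)) = ¬5 = 0
α ≡ α = 4 ≡ 4 = 5
(α ≡ α) ≡ γ = 5 ≡ 3 = 3
¬((α ≡ α) ≡ γ) = ¬3 = 2
¬¬((α ≡ α) ≡ γ) = ¬2 = 3
γ ∧ α = 3 ∧ 4 = 3
¬(γ ∧ α) = ¬3 = 2
¬α = ¬4 = 1
¬¬α = ¬1 = 4
¬(γ ∧ α) ⊃ ¬¬α = 2 ⊃ 4 = 5
¬¬((α ≡ α) ≡ γ) ∧ (¬(γ ∧ α) ⊃ ¬¬α) = 3 ∧ 5 = 3
¬((¬(α ∧ γ) ≡ (α ⊃ α)) ⊃ (γ ∧ α)) ≡ (¬¬((α ≡ α) ≡ γ) ∧ (¬(γ ∧ α) ⊃ ¬¬α)) = 0 ≡ 3 = 2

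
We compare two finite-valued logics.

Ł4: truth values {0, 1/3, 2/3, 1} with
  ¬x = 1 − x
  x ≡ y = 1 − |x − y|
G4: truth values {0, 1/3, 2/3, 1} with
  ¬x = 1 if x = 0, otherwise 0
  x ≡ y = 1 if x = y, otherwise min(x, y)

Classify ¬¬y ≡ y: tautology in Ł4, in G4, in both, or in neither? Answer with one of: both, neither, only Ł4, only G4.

In Ł4: every assignment gives 1 — tautology.
In G4: at y = 1/3 the value is 1/3 — not a tautology.

only Ł4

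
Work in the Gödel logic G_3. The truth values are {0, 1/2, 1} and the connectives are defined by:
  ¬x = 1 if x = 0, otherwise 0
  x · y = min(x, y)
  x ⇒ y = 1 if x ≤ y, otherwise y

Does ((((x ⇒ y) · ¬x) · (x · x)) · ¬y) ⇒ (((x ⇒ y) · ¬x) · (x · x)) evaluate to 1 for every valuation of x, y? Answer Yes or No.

Yes

x = 0, y = 0 ↦ 1
x = 0, y = 1/2 ↦ 1
x = 0, y = 1 ↦ 1
x = 1/2, y = 0 ↦ 1
x = 1/2, y = 1/2 ↦ 1
x = 1/2, y = 1 ↦ 1
x = 1, y = 0 ↦ 1
x = 1, y = 1/2 ↦ 1
x = 1, y = 1 ↦ 1
Every assignment gives a value ≥ 1.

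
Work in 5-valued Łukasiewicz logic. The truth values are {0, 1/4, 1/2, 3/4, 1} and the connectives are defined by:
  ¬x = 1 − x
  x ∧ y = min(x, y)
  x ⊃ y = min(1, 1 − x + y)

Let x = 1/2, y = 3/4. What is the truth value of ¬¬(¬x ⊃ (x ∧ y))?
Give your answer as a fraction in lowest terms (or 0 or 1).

1

¬x = ¬1/2 = 1/2
x ∧ y = 1/2 ∧ 3/4 = 1/2
¬x ⊃ (x ∧ y) = 1/2 ⊃ 1/2 = 1
¬(¬x ⊃ (x ∧ y)) = ¬1 = 0
¬¬(¬x ⊃ (x ∧ y)) = ¬0 = 1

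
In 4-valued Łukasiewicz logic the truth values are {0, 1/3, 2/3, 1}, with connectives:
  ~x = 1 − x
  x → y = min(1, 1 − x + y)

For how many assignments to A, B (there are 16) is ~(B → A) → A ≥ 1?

12

A = 0, B = 0 ↦ 1  ≥
A = 0, B = 1/3 ↦ 2/3  <
A = 0, B = 2/3 ↦ 1/3  <
A = 0, B = 1 ↦ 0  <
A = 1/3, B = 0 ↦ 1  ≥
A = 1/3, B = 1/3 ↦ 1  ≥
A = 1/3, B = 2/3 ↦ 1  ≥
A = 1/3, B = 1 ↦ 2/3  <
A = 2/3, B = 0 ↦ 1  ≥
A = 2/3, B = 1/3 ↦ 1  ≥
A = 2/3, B = 2/3 ↦ 1  ≥
A = 2/3, B = 1 ↦ 1  ≥
A = 1, B = 0 ↦ 1  ≥
A = 1, B = 1/3 ↦ 1  ≥
A = 1, B = 2/3 ↦ 1  ≥
A = 1, B = 1 ↦ 1  ≥
So 12 of the 16 assignments meet the threshold.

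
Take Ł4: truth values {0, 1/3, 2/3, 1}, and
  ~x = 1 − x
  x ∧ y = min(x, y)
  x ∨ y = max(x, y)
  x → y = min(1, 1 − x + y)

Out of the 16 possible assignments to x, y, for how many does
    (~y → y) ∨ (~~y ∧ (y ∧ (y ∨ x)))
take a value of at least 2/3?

12

x = 0, y = 0 ↦ 0  <
x = 0, y = 1/3 ↦ 2/3  ≥
x = 0, y = 2/3 ↦ 1  ≥
x = 0, y = 1 ↦ 1  ≥
x = 1/3, y = 0 ↦ 0  <
x = 1/3, y = 1/3 ↦ 2/3  ≥
x = 1/3, y = 2/3 ↦ 1  ≥
x = 1/3, y = 1 ↦ 1  ≥
x = 2/3, y = 0 ↦ 0  <
x = 2/3, y = 1/3 ↦ 2/3  ≥
x = 2/3, y = 2/3 ↦ 1  ≥
x = 2/3, y = 1 ↦ 1  ≥
x = 1, y = 0 ↦ 0  <
x = 1, y = 1/3 ↦ 2/3  ≥
x = 1, y = 2/3 ↦ 1  ≥
x = 1, y = 1 ↦ 1  ≥
So 12 of the 16 assignments meet the threshold.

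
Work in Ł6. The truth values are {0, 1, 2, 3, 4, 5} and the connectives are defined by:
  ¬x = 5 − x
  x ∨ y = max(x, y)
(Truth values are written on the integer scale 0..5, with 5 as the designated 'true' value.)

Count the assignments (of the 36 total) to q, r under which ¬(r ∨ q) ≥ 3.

value 5: 1 assignment (counts)
value 4: 3 assignments (counts)
value 3: 5 assignments (counts)
value 2: 7 assignments
value 1: 9 assignments
value 0: 11 assignments
So 9 of the 36 assignments meet the threshold.

9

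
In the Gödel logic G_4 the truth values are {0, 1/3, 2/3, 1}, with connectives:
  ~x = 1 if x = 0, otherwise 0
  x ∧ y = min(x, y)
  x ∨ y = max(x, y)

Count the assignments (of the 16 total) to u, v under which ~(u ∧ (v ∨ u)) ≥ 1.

u = 0, v = 0 ↦ 1  ≥
u = 0, v = 1/3 ↦ 1  ≥
u = 0, v = 2/3 ↦ 1  ≥
u = 0, v = 1 ↦ 1  ≥
u = 1/3, v = 0 ↦ 0  <
u = 1/3, v = 1/3 ↦ 0  <
u = 1/3, v = 2/3 ↦ 0  <
u = 1/3, v = 1 ↦ 0  <
u = 2/3, v = 0 ↦ 0  <
u = 2/3, v = 1/3 ↦ 0  <
u = 2/3, v = 2/3 ↦ 0  <
u = 2/3, v = 1 ↦ 0  <
u = 1, v = 0 ↦ 0  <
u = 1, v = 1/3 ↦ 0  <
u = 1, v = 2/3 ↦ 0  <
u = 1, v = 1 ↦ 0  <
So 4 of the 16 assignments meet the threshold.

4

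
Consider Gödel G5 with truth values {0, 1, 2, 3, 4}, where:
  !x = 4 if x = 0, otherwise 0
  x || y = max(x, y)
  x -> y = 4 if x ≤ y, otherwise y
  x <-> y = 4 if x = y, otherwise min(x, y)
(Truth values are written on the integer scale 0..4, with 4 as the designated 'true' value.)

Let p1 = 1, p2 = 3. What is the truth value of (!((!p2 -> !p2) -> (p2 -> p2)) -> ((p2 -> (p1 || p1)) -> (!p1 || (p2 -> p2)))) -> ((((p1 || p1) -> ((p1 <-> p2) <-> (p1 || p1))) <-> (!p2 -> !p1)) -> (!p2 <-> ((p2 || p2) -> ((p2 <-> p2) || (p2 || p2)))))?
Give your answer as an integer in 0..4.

!p2 = !3 = 0
!p2 = !3 = 0
!p2 -> !p2 = 0 -> 0 = 4
p2 -> p2 = 3 -> 3 = 4
(!p2 -> !p2) -> (p2 -> p2) = 4 -> 4 = 4
!((!p2 -> !p2) -> (p2 -> p2)) = !4 = 0
p1 || p1 = 1 || 1 = 1
p2 -> (p1 || p1) = 3 -> 1 = 1
!p1 = !1 = 0
p2 -> p2 = 3 -> 3 = 4
!p1 || (p2 -> p2) = 0 || 4 = 4
(p2 -> (p1 || p1)) -> (!p1 || (p2 -> p2)) = 1 -> 4 = 4
!((!p2 -> !p2) -> (p2 -> p2)) -> ((p2 -> (p1 || p1)) -> (!p1 || (p2 -> p2))) = 0 -> 4 = 4
p1 || p1 = 1 || 1 = 1
p1 <-> p2 = 1 <-> 3 = 1
p1 || p1 = 1 || 1 = 1
(p1 <-> p2) <-> (p1 || p1) = 1 <-> 1 = 4
(p1 || p1) -> ((p1 <-> p2) <-> (p1 || p1)) = 1 -> 4 = 4
!p2 = !3 = 0
!p1 = !1 = 0
!p2 -> !p1 = 0 -> 0 = 4
((p1 || p1) -> ((p1 <-> p2) <-> (p1 || p1))) <-> (!p2 -> !p1) = 4 <-> 4 = 4
!p2 = !3 = 0
p2 || p2 = 3 || 3 = 3
p2 <-> p2 = 3 <-> 3 = 4
p2 || p2 = 3 || 3 = 3
(p2 <-> p2) || (p2 || p2) = 4 || 3 = 4
(p2 || p2) -> ((p2 <-> p2) || (p2 || p2)) = 3 -> 4 = 4
!p2 <-> ((p2 || p2) -> ((p2 <-> p2) || (p2 || p2))) = 0 <-> 4 = 0
(((p1 || p1) -> ((p1 <-> p2) <-> (p1 || p1))) <-> (!p2 -> !p1)) -> (!p2 <-> ((p2 || p2) -> ((p2 <-> p2) || (p2 || p2)))) = 4 -> 0 = 0
(!((!p2 -> !p2) -> (p2 -> p2)) -> ((p2 -> (p1 || p1)) -> (!p1 || (p2 -> p2)))) -> ((((p1 || p1) -> ((p1 <-> p2) <-> (p1 || p1))) <-> (!p2 -> !p1)) -> (!p2 <-> ((p2 || p2) -> ((p2 <-> p2) || (p2 || p2))))) = 4 -> 0 = 0

0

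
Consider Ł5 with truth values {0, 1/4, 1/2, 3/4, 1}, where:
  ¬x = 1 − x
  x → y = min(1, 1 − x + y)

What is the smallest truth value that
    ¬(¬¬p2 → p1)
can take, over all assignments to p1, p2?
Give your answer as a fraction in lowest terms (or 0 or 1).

Take p1 = 0, p2 = 0:
¬p2 = ¬0 = 1
¬¬p2 = ¬1 = 0
¬¬p2 → p1 = 0 → 0 = 1
¬(¬¬p2 → p1) = ¬1 = 0
No assignment yields a value below 0, so this is the minimum.

0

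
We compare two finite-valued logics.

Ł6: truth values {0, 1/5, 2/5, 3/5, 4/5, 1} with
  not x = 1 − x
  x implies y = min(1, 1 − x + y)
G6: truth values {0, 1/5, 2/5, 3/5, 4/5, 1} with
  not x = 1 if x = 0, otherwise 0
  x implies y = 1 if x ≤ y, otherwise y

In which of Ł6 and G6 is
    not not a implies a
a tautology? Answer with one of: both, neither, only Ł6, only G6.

only Ł6

In Ł6: every assignment gives 1 — tautology.
In G6: at a = 1/5 the value is 1/5 — not a tautology.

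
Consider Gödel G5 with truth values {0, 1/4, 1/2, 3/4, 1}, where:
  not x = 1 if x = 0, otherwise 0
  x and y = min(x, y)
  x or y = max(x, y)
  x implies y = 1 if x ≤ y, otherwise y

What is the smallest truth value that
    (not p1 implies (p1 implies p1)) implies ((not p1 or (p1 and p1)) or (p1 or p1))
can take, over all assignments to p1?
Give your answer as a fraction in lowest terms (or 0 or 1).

1/4

Take p1 = 1/4:
not p1 = not 1/4 = 0
p1 implies p1 = 1/4 implies 1/4 = 1
not p1 implies (p1 implies p1) = 0 implies 1 = 1
not p1 = not 1/4 = 0
p1 and p1 = 1/4 and 1/4 = 1/4
not p1 or (p1 and p1) = 0 or 1/4 = 1/4
p1 or p1 = 1/4 or 1/4 = 1/4
(not p1 or (p1 and p1)) or (p1 or p1) = 1/4 or 1/4 = 1/4
(not p1 implies (p1 implies p1)) implies ((not p1 or (p1 and p1)) or (p1 or p1)) = 1 implies 1/4 = 1/4
No assignment yields a value below 1/4, so this is the minimum.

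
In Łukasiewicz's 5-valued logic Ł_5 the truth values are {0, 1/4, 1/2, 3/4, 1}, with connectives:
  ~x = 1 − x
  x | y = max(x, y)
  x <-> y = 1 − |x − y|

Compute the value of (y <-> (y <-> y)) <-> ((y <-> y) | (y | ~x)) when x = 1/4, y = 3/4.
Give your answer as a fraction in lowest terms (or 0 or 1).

y <-> y = 3/4 <-> 3/4 = 1
y <-> (y <-> y) = 3/4 <-> 1 = 3/4
y <-> y = 3/4 <-> 3/4 = 1
~x = ~1/4 = 3/4
y | ~x = 3/4 | 3/4 = 3/4
(y <-> y) | (y | ~x) = 1 | 3/4 = 1
(y <-> (y <-> y)) <-> ((y <-> y) | (y | ~x)) = 3/4 <-> 1 = 3/4

3/4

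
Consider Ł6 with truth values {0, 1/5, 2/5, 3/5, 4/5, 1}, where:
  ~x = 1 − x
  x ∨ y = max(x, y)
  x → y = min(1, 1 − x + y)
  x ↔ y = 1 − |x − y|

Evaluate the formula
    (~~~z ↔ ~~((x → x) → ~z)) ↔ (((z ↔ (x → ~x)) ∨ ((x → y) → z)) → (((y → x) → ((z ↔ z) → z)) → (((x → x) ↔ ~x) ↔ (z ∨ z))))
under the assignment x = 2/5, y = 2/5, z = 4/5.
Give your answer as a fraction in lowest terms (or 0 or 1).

1

~z = ~4/5 = 1/5
~~z = ~1/5 = 4/5
~~~z = ~4/5 = 1/5
x → x = 2/5 → 2/5 = 1
~z = ~4/5 = 1/5
(x → x) → ~z = 1 → 1/5 = 1/5
~((x → x) → ~z) = ~1/5 = 4/5
~~((x → x) → ~z) = ~4/5 = 1/5
~~~z ↔ ~~((x → x) → ~z) = 1/5 ↔ 1/5 = 1
~x = ~2/5 = 3/5
x → ~x = 2/5 → 3/5 = 1
z ↔ (x → ~x) = 4/5 ↔ 1 = 4/5
x → y = 2/5 → 2/5 = 1
(x → y) → z = 1 → 4/5 = 4/5
(z ↔ (x → ~x)) ∨ ((x → y) → z) = 4/5 ∨ 4/5 = 4/5
y → x = 2/5 → 2/5 = 1
z ↔ z = 4/5 ↔ 4/5 = 1
(z ↔ z) → z = 1 → 4/5 = 4/5
(y → x) → ((z ↔ z) → z) = 1 → 4/5 = 4/5
x → x = 2/5 → 2/5 = 1
~x = ~2/5 = 3/5
(x → x) ↔ ~x = 1 ↔ 3/5 = 3/5
z ∨ z = 4/5 ∨ 4/5 = 4/5
((x → x) ↔ ~x) ↔ (z ∨ z) = 3/5 ↔ 4/5 = 4/5
((y → x) → ((z ↔ z) → z)) → (((x → x) ↔ ~x) ↔ (z ∨ z)) = 4/5 → 4/5 = 1
((z ↔ (x → ~x)) ∨ ((x → y) → z)) → (((y → x) → ((z ↔ z) → z)) → (((x → x) ↔ ~x) ↔ (z ∨ z))) = 4/5 → 1 = 1
(~~~z ↔ ~~((x → x) → ~z)) ↔ (((z ↔ (x → ~x)) ∨ ((x → y) → z)) → (((y → x) → ((z ↔ z) → z)) → (((x → x) ↔ ~x) ↔ (z ∨ z)))) = 1 ↔ 1 = 1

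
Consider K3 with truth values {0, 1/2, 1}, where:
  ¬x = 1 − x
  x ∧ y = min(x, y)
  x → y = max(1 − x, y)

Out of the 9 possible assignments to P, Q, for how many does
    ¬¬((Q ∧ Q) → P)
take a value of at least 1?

5

P = 0, Q = 0 ↦ 1  ≥
P = 0, Q = 1/2 ↦ 1/2  <
P = 0, Q = 1 ↦ 0  <
P = 1/2, Q = 0 ↦ 1  ≥
P = 1/2, Q = 1/2 ↦ 1/2  <
P = 1/2, Q = 1 ↦ 1/2  <
P = 1, Q = 0 ↦ 1  ≥
P = 1, Q = 1/2 ↦ 1  ≥
P = 1, Q = 1 ↦ 1  ≥
So 5 of the 9 assignments meet the threshold.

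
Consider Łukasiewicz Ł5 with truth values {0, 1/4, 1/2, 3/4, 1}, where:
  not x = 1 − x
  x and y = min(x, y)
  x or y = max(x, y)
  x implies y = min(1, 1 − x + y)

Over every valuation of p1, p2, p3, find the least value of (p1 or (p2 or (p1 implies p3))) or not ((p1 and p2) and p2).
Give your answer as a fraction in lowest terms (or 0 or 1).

Take p1 = 1/2, p2 = 1/2, p3 = 0:
p1 implies p3 = 1/2 implies 0 = 1/2
p2 or (p1 implies p3) = 1/2 or 1/2 = 1/2
p1 or (p2 or (p1 implies p3)) = 1/2 or 1/2 = 1/2
p1 and p2 = 1/2 and 1/2 = 1/2
(p1 and p2) and p2 = 1/2 and 1/2 = 1/2
not ((p1 and p2) and p2) = not 1/2 = 1/2
(p1 or (p2 or (p1 implies p3))) or not ((p1 and p2) and p2) = 1/2 or 1/2 = 1/2
No assignment yields a value below 1/2, so this is the minimum.

1/2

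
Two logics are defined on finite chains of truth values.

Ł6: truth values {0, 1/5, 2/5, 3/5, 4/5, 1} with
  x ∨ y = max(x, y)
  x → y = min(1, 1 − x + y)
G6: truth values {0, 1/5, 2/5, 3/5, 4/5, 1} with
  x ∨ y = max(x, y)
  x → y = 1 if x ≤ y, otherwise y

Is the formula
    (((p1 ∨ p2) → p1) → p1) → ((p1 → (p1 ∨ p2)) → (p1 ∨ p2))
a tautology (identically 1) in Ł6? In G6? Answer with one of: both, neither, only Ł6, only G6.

only Ł6

In Ł6: every assignment gives 1 — tautology.
In G6: at p1 = 0, p2 = 1/5 the value is 1/5 — not a tautology.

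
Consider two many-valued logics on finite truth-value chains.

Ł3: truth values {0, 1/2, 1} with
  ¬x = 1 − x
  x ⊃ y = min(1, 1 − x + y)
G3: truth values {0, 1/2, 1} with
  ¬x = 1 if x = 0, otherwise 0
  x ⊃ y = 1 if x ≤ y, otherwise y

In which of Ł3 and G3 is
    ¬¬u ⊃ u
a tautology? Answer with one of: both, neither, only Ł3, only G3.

only Ł3

In Ł3: every assignment gives 1 — tautology.
In G3: at u = 1/2 the value is 1/2 — not a tautology.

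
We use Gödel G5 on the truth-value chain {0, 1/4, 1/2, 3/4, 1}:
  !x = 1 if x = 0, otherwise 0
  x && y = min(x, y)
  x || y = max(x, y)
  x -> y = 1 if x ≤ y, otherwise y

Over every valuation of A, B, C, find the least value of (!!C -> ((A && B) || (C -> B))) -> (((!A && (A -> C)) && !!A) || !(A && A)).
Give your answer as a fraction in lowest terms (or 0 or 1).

0

Take A = 1/4, B = 0, C = 0:
!C = !0 = 1
!!C = !1 = 0
A && B = 1/4 && 0 = 0
C -> B = 0 -> 0 = 1
(A && B) || (C -> B) = 0 || 1 = 1
!!C -> ((A && B) || (C -> B)) = 0 -> 1 = 1
!A = !1/4 = 0
A -> C = 1/4 -> 0 = 0
!A && (A -> C) = 0 && 0 = 0
!A = !1/4 = 0
!!A = !0 = 1
(!A && (A -> C)) && !!A = 0 && 1 = 0
A && A = 1/4 && 1/4 = 1/4
!(A && A) = !1/4 = 0
((!A && (A -> C)) && !!A) || !(A && A) = 0 || 0 = 0
(!!C -> ((A && B) || (C -> B))) -> (((!A && (A -> C)) && !!A) || !(A && A)) = 1 -> 0 = 0
No assignment yields a value below 0, so this is the minimum.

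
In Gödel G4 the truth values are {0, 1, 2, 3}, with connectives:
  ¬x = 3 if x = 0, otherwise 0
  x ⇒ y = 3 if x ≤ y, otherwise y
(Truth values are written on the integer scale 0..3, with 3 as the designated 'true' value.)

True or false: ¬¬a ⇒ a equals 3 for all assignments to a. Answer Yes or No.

Counterexample: take a = 1.
¬a = ¬1 = 0
¬¬a = ¬0 = 3
¬¬a ⇒ a = 3 ⇒ 1 = 1
This gives 1 ≠ 3.

No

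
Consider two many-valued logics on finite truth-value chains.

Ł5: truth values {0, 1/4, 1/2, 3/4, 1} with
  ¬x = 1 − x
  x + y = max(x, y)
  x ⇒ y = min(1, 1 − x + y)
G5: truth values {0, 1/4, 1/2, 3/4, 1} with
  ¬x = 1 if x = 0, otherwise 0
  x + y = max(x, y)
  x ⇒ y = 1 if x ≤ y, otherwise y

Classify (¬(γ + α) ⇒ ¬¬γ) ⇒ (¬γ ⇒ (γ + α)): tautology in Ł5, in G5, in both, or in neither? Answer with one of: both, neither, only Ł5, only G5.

In Ł5: every assignment gives 1 — tautology.
In G5: at α = 1/4, γ = 0 the value is 1/4 — not a tautology.

only Ł5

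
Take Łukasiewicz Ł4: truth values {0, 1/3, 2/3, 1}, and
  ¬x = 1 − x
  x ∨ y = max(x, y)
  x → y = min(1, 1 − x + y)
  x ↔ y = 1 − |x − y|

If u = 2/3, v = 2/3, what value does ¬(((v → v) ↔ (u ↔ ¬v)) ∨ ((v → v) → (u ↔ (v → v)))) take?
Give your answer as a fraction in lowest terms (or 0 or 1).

v → v = 2/3 → 2/3 = 1
¬v = ¬2/3 = 1/3
u ↔ ¬v = 2/3 ↔ 1/3 = 2/3
(v → v) ↔ (u ↔ ¬v) = 1 ↔ 2/3 = 2/3
v → v = 2/3 → 2/3 = 1
v → v = 2/3 → 2/3 = 1
u ↔ (v → v) = 2/3 ↔ 1 = 2/3
(v → v) → (u ↔ (v → v)) = 1 → 2/3 = 2/3
((v → v) ↔ (u ↔ ¬v)) ∨ ((v → v) → (u ↔ (v → v))) = 2/3 ∨ 2/3 = 2/3
¬(((v → v) ↔ (u ↔ ¬v)) ∨ ((v → v) → (u ↔ (v → v)))) = ¬2/3 = 1/3

1/3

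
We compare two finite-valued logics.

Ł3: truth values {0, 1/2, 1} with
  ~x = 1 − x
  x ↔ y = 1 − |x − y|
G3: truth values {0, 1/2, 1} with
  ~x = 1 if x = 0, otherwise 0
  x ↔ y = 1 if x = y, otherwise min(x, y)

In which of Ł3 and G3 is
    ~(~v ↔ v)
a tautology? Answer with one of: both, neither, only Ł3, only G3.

only G3

In Ł3: at v = 1/2 the value is 0 — not a tautology.
In G3: every assignment gives 1 — tautology.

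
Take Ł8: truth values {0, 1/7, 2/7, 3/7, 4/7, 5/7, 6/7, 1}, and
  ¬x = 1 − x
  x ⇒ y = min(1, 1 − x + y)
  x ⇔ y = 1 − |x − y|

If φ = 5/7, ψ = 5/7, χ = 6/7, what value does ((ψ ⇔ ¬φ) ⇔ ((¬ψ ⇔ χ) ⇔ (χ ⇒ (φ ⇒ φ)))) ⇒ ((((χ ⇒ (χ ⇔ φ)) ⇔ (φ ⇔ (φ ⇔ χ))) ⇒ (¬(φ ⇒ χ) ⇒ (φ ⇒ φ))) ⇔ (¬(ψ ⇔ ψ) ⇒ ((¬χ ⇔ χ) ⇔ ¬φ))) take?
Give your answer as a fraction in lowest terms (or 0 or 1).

1

¬φ = ¬5/7 = 2/7
ψ ⇔ ¬φ = 5/7 ⇔ 2/7 = 4/7
¬ψ = ¬5/7 = 2/7
¬ψ ⇔ χ = 2/7 ⇔ 6/7 = 3/7
φ ⇒ φ = 5/7 ⇒ 5/7 = 1
χ ⇒ (φ ⇒ φ) = 6/7 ⇒ 1 = 1
(¬ψ ⇔ χ) ⇔ (χ ⇒ (φ ⇒ φ)) = 3/7 ⇔ 1 = 3/7
(ψ ⇔ ¬φ) ⇔ ((¬ψ ⇔ χ) ⇔ (χ ⇒ (φ ⇒ φ))) = 4/7 ⇔ 3/7 = 6/7
χ ⇔ φ = 6/7 ⇔ 5/7 = 6/7
χ ⇒ (χ ⇔ φ) = 6/7 ⇒ 6/7 = 1
φ ⇔ χ = 5/7 ⇔ 6/7 = 6/7
φ ⇔ (φ ⇔ χ) = 5/7 ⇔ 6/7 = 6/7
(χ ⇒ (χ ⇔ φ)) ⇔ (φ ⇔ (φ ⇔ χ)) = 1 ⇔ 6/7 = 6/7
φ ⇒ χ = 5/7 ⇒ 6/7 = 1
¬(φ ⇒ χ) = ¬1 = 0
φ ⇒ φ = 5/7 ⇒ 5/7 = 1
¬(φ ⇒ χ) ⇒ (φ ⇒ φ) = 0 ⇒ 1 = 1
((χ ⇒ (χ ⇔ φ)) ⇔ (φ ⇔ (φ ⇔ χ))) ⇒ (¬(φ ⇒ χ) ⇒ (φ ⇒ φ)) = 6/7 ⇒ 1 = 1
ψ ⇔ ψ = 5/7 ⇔ 5/7 = 1
¬(ψ ⇔ ψ) = ¬1 = 0
¬χ = ¬6/7 = 1/7
¬χ ⇔ χ = 1/7 ⇔ 6/7 = 2/7
¬φ = ¬5/7 = 2/7
(¬χ ⇔ χ) ⇔ ¬φ = 2/7 ⇔ 2/7 = 1
¬(ψ ⇔ ψ) ⇒ ((¬χ ⇔ χ) ⇔ ¬φ) = 0 ⇒ 1 = 1
(((χ ⇒ (χ ⇔ φ)) ⇔ (φ ⇔ (φ ⇔ χ))) ⇒ (¬(φ ⇒ χ) ⇒ (φ ⇒ φ))) ⇔ (¬(ψ ⇔ ψ) ⇒ ((¬χ ⇔ χ) ⇔ ¬φ)) = 1 ⇔ 1 = 1
((ψ ⇔ ¬φ) ⇔ ((¬ψ ⇔ χ) ⇔ (χ ⇒ (φ ⇒ φ)))) ⇒ ((((χ ⇒ (χ ⇔ φ)) ⇔ (φ ⇔ (φ ⇔ χ))) ⇒ (¬(φ ⇒ χ) ⇒ (φ ⇒ φ))) ⇔ (¬(ψ ⇔ ψ) ⇒ ((¬χ ⇔ χ) ⇔ ¬φ))) = 6/7 ⇒ 1 = 1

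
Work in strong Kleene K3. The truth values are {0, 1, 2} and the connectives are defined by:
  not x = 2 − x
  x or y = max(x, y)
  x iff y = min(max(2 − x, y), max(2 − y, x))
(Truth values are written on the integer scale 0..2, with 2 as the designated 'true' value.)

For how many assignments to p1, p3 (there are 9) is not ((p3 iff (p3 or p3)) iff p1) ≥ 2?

2

p1 = 0, p3 = 0 ↦ 2  ≥
p1 = 0, p3 = 1 ↦ 1  <
p1 = 0, p3 = 2 ↦ 2  ≥
p1 = 1, p3 = 0 ↦ 1  <
p1 = 1, p3 = 1 ↦ 1  <
p1 = 1, p3 = 2 ↦ 1  <
p1 = 2, p3 = 0 ↦ 0  <
p1 = 2, p3 = 1 ↦ 1  <
p1 = 2, p3 = 2 ↦ 0  <
So 2 of the 9 assignments meet the threshold.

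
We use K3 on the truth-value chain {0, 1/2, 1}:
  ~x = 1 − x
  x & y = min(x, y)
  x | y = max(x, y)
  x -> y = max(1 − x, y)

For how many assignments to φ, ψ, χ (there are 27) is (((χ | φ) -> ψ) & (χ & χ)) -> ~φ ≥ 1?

18

value 1: 18 assignments (counts)
value 1/2: 8 assignments
value 0: 1 assignment
So 18 of the 27 assignments meet the threshold.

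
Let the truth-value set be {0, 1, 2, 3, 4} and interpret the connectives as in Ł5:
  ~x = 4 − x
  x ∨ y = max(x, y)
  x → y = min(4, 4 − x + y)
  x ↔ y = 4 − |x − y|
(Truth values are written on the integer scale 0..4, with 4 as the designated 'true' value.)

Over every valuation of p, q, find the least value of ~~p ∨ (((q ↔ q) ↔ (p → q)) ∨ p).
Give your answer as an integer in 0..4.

Take p = 2, q = 0:
~p = ~2 = 2
~~p = ~2 = 2
q ↔ q = 0 ↔ 0 = 4
p → q = 2 → 0 = 2
(q ↔ q) ↔ (p → q) = 4 ↔ 2 = 2
((q ↔ q) ↔ (p → q)) ∨ p = 2 ∨ 2 = 2
~~p ∨ (((q ↔ q) ↔ (p → q)) ∨ p) = 2 ∨ 2 = 2
No assignment yields a value below 2, so this is the minimum.

2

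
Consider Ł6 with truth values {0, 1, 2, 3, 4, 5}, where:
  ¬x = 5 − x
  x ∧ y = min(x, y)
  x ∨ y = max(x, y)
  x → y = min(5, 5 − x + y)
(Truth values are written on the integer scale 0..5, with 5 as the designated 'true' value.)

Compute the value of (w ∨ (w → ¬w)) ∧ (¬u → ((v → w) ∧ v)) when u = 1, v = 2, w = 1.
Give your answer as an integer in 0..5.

3

¬w = ¬1 = 4
w → ¬w = 1 → 4 = 5
w ∨ (w → ¬w) = 1 ∨ 5 = 5
¬u = ¬1 = 4
v → w = 2 → 1 = 4
(v → w) ∧ v = 4 ∧ 2 = 2
¬u → ((v → w) ∧ v) = 4 → 2 = 3
(w ∨ (w → ¬w)) ∧ (¬u → ((v → w) ∧ v)) = 5 ∧ 3 = 3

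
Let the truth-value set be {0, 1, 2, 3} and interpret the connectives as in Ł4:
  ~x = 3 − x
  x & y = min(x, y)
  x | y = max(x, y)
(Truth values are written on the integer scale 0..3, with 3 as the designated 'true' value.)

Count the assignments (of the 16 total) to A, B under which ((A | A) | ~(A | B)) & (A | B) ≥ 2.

A = 0, B = 0 ↦ 0  <
A = 0, B = 1 ↦ 1  <
A = 0, B = 2 ↦ 1  <
A = 0, B = 3 ↦ 0  <
A = 1, B = 0 ↦ 1  <
A = 1, B = 1 ↦ 1  <
A = 1, B = 2 ↦ 1  <
A = 1, B = 3 ↦ 1  <
A = 2, B = 0 ↦ 2  ≥
A = 2, B = 1 ↦ 2  ≥
A = 2, B = 2 ↦ 2  ≥
A = 2, B = 3 ↦ 2  ≥
A = 3, B = 0 ↦ 3  ≥
A = 3, B = 1 ↦ 3  ≥
A = 3, B = 2 ↦ 3  ≥
A = 3, B = 3 ↦ 3  ≥
So 8 of the 16 assignments meet the threshold.

8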